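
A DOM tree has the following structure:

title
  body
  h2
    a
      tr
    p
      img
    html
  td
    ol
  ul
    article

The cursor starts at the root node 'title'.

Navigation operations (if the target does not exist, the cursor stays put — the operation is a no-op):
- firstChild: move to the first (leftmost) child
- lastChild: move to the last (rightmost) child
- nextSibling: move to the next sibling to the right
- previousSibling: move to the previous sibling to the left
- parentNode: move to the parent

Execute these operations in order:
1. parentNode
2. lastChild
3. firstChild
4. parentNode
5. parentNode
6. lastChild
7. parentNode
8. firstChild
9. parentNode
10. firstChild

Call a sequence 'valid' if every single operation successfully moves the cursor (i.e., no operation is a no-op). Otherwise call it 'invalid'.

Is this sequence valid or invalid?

After 1 (parentNode): title (no-op, stayed)
After 2 (lastChild): ul
After 3 (firstChild): article
After 4 (parentNode): ul
After 5 (parentNode): title
After 6 (lastChild): ul
After 7 (parentNode): title
After 8 (firstChild): body
After 9 (parentNode): title
After 10 (firstChild): body

Answer: invalid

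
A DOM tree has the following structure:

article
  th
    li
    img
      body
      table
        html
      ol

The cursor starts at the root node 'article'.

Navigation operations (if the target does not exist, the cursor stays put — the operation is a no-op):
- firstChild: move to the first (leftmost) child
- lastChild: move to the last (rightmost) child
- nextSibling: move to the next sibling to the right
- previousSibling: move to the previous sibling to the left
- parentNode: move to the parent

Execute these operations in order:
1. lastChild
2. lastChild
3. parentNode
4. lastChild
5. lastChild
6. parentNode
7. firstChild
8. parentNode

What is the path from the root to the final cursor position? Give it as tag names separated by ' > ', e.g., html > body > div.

Answer: article > th > img

Derivation:
After 1 (lastChild): th
After 2 (lastChild): img
After 3 (parentNode): th
After 4 (lastChild): img
After 5 (lastChild): ol
After 6 (parentNode): img
After 7 (firstChild): body
After 8 (parentNode): img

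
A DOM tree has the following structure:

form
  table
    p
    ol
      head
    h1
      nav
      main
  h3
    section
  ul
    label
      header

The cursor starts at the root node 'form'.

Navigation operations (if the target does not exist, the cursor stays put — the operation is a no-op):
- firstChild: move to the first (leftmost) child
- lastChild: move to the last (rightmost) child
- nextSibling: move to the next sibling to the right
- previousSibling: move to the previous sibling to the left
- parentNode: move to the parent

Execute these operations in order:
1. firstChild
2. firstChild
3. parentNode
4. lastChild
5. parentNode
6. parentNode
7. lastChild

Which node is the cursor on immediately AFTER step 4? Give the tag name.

Answer: h1

Derivation:
After 1 (firstChild): table
After 2 (firstChild): p
After 3 (parentNode): table
After 4 (lastChild): h1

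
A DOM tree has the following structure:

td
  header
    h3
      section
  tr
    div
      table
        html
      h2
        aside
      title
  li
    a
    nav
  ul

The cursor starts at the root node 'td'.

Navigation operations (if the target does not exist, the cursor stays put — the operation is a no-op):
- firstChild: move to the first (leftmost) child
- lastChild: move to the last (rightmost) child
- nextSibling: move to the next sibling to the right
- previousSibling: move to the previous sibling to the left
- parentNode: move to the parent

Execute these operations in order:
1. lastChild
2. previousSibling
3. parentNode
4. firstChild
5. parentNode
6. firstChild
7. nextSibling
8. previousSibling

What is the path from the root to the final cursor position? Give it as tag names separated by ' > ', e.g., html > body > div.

After 1 (lastChild): ul
After 2 (previousSibling): li
After 3 (parentNode): td
After 4 (firstChild): header
After 5 (parentNode): td
After 6 (firstChild): header
After 7 (nextSibling): tr
After 8 (previousSibling): header

Answer: td > header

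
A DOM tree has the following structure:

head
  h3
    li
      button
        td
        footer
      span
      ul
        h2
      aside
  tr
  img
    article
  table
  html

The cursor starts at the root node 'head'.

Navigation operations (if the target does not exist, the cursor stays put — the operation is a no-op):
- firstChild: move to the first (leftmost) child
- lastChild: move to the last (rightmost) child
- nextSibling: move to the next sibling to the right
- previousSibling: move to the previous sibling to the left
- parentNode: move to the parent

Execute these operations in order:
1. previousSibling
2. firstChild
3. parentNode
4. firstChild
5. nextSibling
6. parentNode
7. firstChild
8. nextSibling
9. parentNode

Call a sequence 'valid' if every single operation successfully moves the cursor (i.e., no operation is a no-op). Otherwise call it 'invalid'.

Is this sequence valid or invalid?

After 1 (previousSibling): head (no-op, stayed)
After 2 (firstChild): h3
After 3 (parentNode): head
After 4 (firstChild): h3
After 5 (nextSibling): tr
After 6 (parentNode): head
After 7 (firstChild): h3
After 8 (nextSibling): tr
After 9 (parentNode): head

Answer: invalid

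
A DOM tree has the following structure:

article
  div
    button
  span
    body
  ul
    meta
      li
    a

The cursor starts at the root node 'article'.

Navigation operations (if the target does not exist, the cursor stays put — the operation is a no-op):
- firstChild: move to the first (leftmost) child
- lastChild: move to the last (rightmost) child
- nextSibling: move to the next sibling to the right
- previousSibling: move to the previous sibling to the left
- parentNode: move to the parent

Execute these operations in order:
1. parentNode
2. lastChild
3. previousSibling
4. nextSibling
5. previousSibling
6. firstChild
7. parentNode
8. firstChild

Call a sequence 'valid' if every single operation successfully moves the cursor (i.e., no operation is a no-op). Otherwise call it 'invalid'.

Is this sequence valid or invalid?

Answer: invalid

Derivation:
After 1 (parentNode): article (no-op, stayed)
After 2 (lastChild): ul
After 3 (previousSibling): span
After 4 (nextSibling): ul
After 5 (previousSibling): span
After 6 (firstChild): body
After 7 (parentNode): span
After 8 (firstChild): body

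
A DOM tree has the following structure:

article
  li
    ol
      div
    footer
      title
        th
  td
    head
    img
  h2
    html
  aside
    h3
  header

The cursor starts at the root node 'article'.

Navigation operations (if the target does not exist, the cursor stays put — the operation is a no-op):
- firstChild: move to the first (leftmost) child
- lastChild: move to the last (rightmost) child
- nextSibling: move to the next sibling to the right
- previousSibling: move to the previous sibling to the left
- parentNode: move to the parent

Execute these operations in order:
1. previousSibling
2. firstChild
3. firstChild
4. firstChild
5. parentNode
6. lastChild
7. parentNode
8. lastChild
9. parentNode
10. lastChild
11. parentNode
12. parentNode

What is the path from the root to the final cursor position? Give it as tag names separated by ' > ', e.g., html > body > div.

Answer: article > li

Derivation:
After 1 (previousSibling): article (no-op, stayed)
After 2 (firstChild): li
After 3 (firstChild): ol
After 4 (firstChild): div
After 5 (parentNode): ol
After 6 (lastChild): div
After 7 (parentNode): ol
After 8 (lastChild): div
After 9 (parentNode): ol
After 10 (lastChild): div
After 11 (parentNode): ol
After 12 (parentNode): li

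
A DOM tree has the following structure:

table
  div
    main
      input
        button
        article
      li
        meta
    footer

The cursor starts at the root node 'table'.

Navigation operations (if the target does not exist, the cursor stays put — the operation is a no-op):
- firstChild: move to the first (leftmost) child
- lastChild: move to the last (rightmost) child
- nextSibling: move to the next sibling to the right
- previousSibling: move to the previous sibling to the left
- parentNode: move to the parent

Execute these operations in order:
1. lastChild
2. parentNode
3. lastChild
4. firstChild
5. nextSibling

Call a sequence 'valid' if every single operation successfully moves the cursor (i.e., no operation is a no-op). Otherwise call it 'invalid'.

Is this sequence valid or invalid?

Answer: valid

Derivation:
After 1 (lastChild): div
After 2 (parentNode): table
After 3 (lastChild): div
After 4 (firstChild): main
After 5 (nextSibling): footer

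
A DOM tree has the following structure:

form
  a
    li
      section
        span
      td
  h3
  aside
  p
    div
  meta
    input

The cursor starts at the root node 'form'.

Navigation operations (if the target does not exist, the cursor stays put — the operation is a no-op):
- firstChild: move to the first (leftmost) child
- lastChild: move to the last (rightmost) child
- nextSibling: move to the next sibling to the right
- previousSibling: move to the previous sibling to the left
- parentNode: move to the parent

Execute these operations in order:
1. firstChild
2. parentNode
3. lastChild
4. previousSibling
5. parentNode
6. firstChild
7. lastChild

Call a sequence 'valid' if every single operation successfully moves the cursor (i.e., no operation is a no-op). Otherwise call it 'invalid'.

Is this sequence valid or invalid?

Answer: valid

Derivation:
After 1 (firstChild): a
After 2 (parentNode): form
After 3 (lastChild): meta
After 4 (previousSibling): p
After 5 (parentNode): form
After 6 (firstChild): a
After 7 (lastChild): li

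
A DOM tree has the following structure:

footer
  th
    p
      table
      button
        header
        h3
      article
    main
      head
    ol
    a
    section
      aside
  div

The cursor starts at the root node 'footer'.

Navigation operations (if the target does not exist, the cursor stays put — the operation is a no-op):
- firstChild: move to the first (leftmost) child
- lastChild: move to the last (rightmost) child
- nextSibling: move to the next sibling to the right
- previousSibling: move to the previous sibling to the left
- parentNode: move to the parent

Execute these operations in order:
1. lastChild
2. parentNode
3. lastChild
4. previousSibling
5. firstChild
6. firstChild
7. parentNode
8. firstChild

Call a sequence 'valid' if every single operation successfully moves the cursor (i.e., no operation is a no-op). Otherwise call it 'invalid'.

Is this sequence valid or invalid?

Answer: valid

Derivation:
After 1 (lastChild): div
After 2 (parentNode): footer
After 3 (lastChild): div
After 4 (previousSibling): th
After 5 (firstChild): p
After 6 (firstChild): table
After 7 (parentNode): p
After 8 (firstChild): table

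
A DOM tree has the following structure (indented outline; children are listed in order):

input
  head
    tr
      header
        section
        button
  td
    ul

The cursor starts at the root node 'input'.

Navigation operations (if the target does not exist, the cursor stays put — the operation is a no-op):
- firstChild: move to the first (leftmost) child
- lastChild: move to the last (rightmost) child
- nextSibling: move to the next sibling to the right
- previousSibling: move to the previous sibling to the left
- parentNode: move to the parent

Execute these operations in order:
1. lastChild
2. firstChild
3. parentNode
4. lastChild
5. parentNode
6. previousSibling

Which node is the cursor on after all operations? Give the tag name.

Answer: head

Derivation:
After 1 (lastChild): td
After 2 (firstChild): ul
After 3 (parentNode): td
After 4 (lastChild): ul
After 5 (parentNode): td
After 6 (previousSibling): head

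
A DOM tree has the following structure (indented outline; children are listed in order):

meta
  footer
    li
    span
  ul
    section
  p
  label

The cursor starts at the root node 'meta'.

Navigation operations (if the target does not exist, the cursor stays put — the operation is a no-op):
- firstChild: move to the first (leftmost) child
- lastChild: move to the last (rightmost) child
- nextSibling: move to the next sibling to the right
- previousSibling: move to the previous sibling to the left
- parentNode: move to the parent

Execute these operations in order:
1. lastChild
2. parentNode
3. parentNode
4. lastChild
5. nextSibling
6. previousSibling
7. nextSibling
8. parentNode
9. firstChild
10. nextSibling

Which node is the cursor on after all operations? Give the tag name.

After 1 (lastChild): label
After 2 (parentNode): meta
After 3 (parentNode): meta (no-op, stayed)
After 4 (lastChild): label
After 5 (nextSibling): label (no-op, stayed)
After 6 (previousSibling): p
After 7 (nextSibling): label
After 8 (parentNode): meta
After 9 (firstChild): footer
After 10 (nextSibling): ul

Answer: ul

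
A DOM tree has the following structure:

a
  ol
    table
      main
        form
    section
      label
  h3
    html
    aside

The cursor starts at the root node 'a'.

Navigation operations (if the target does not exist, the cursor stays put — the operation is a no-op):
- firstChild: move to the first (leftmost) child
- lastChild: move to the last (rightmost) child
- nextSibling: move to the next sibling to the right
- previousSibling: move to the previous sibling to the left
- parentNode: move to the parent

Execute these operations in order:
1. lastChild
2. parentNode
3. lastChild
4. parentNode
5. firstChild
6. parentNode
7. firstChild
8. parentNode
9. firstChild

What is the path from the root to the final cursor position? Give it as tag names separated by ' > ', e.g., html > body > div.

After 1 (lastChild): h3
After 2 (parentNode): a
After 3 (lastChild): h3
After 4 (parentNode): a
After 5 (firstChild): ol
After 6 (parentNode): a
After 7 (firstChild): ol
After 8 (parentNode): a
After 9 (firstChild): ol

Answer: a > ol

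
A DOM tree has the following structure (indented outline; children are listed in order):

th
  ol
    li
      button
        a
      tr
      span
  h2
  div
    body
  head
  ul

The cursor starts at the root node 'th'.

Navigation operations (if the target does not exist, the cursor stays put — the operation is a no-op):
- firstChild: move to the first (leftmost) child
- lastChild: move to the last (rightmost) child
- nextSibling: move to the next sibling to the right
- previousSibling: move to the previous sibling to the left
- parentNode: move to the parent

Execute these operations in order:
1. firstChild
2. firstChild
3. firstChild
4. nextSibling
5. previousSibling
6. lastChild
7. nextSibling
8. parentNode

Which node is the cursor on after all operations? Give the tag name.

After 1 (firstChild): ol
After 2 (firstChild): li
After 3 (firstChild): button
After 4 (nextSibling): tr
After 5 (previousSibling): button
After 6 (lastChild): a
After 7 (nextSibling): a (no-op, stayed)
After 8 (parentNode): button

Answer: button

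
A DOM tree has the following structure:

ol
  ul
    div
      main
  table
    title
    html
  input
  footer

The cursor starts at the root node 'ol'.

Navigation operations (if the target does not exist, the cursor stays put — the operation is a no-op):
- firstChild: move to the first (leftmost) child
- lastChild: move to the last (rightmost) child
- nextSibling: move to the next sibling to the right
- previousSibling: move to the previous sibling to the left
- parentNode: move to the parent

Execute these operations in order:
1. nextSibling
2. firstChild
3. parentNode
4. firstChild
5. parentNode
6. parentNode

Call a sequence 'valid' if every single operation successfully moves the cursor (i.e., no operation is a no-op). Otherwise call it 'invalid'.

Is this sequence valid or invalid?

Answer: invalid

Derivation:
After 1 (nextSibling): ol (no-op, stayed)
After 2 (firstChild): ul
After 3 (parentNode): ol
After 4 (firstChild): ul
After 5 (parentNode): ol
After 6 (parentNode): ol (no-op, stayed)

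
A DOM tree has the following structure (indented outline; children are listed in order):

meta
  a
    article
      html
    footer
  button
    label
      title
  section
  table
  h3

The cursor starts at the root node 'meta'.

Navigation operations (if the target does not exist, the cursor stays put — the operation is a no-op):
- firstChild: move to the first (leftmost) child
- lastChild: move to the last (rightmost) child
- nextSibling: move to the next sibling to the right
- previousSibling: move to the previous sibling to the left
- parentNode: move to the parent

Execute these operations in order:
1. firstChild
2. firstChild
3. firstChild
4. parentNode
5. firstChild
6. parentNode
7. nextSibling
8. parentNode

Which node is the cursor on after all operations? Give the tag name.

Answer: a

Derivation:
After 1 (firstChild): a
After 2 (firstChild): article
After 3 (firstChild): html
After 4 (parentNode): article
After 5 (firstChild): html
After 6 (parentNode): article
After 7 (nextSibling): footer
After 8 (parentNode): a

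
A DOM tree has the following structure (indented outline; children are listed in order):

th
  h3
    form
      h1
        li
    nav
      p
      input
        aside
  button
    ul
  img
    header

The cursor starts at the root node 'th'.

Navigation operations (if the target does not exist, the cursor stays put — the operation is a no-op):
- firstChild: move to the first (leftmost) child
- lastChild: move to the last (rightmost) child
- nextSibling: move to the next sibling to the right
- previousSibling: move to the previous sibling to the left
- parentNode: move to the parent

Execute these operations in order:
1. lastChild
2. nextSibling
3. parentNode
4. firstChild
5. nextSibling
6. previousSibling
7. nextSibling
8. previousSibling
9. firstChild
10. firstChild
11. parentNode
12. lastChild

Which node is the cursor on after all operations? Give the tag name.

Answer: h1

Derivation:
After 1 (lastChild): img
After 2 (nextSibling): img (no-op, stayed)
After 3 (parentNode): th
After 4 (firstChild): h3
After 5 (nextSibling): button
After 6 (previousSibling): h3
After 7 (nextSibling): button
After 8 (previousSibling): h3
After 9 (firstChild): form
After 10 (firstChild): h1
After 11 (parentNode): form
After 12 (lastChild): h1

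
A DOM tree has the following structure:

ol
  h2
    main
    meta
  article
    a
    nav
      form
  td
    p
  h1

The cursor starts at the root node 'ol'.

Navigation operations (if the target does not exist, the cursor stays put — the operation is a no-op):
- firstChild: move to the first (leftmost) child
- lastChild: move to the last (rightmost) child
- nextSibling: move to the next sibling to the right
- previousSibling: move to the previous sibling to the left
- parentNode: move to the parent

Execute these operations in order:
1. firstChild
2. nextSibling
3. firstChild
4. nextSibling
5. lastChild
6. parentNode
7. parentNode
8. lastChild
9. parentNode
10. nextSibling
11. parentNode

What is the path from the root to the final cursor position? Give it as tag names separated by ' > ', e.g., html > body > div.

After 1 (firstChild): h2
After 2 (nextSibling): article
After 3 (firstChild): a
After 4 (nextSibling): nav
After 5 (lastChild): form
After 6 (parentNode): nav
After 7 (parentNode): article
After 8 (lastChild): nav
After 9 (parentNode): article
After 10 (nextSibling): td
After 11 (parentNode): ol

Answer: ol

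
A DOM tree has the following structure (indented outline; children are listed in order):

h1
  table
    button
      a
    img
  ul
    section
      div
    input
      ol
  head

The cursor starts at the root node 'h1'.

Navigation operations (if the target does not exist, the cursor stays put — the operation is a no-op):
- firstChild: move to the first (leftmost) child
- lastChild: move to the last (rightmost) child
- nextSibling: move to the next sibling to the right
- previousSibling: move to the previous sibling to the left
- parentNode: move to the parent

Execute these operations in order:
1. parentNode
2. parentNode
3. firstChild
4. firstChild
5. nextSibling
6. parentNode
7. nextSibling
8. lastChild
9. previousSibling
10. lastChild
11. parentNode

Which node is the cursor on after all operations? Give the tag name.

Answer: section

Derivation:
After 1 (parentNode): h1 (no-op, stayed)
After 2 (parentNode): h1 (no-op, stayed)
After 3 (firstChild): table
After 4 (firstChild): button
After 5 (nextSibling): img
After 6 (parentNode): table
After 7 (nextSibling): ul
After 8 (lastChild): input
After 9 (previousSibling): section
After 10 (lastChild): div
After 11 (parentNode): section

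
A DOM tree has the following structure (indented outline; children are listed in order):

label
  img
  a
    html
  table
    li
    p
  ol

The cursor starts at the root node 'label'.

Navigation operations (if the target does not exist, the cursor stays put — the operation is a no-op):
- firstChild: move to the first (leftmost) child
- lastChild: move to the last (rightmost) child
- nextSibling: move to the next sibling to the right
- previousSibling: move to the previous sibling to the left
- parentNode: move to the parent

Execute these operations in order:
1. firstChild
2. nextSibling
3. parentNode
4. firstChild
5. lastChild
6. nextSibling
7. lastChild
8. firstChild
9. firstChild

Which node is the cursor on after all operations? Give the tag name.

Answer: html

Derivation:
After 1 (firstChild): img
After 2 (nextSibling): a
After 3 (parentNode): label
After 4 (firstChild): img
After 5 (lastChild): img (no-op, stayed)
After 6 (nextSibling): a
After 7 (lastChild): html
After 8 (firstChild): html (no-op, stayed)
After 9 (firstChild): html (no-op, stayed)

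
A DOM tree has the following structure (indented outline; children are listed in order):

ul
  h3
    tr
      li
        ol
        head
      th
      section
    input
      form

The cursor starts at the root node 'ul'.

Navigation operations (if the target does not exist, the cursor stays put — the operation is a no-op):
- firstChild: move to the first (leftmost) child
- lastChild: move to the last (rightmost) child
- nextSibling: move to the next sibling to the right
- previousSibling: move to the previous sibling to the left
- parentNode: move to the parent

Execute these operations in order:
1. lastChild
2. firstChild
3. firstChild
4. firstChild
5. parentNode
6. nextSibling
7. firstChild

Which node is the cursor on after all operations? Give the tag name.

After 1 (lastChild): h3
After 2 (firstChild): tr
After 3 (firstChild): li
After 4 (firstChild): ol
After 5 (parentNode): li
After 6 (nextSibling): th
After 7 (firstChild): th (no-op, stayed)

Answer: th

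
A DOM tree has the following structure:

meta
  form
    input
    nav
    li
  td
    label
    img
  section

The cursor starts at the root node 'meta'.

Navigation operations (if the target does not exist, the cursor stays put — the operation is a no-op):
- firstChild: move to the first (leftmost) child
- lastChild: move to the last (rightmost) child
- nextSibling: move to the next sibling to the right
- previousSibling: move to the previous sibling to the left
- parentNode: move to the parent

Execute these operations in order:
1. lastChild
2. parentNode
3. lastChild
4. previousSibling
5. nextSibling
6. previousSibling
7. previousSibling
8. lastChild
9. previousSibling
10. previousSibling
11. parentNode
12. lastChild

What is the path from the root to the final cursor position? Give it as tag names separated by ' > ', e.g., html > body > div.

Answer: meta > form > li

Derivation:
After 1 (lastChild): section
After 2 (parentNode): meta
After 3 (lastChild): section
After 4 (previousSibling): td
After 5 (nextSibling): section
After 6 (previousSibling): td
After 7 (previousSibling): form
After 8 (lastChild): li
After 9 (previousSibling): nav
After 10 (previousSibling): input
After 11 (parentNode): form
After 12 (lastChild): li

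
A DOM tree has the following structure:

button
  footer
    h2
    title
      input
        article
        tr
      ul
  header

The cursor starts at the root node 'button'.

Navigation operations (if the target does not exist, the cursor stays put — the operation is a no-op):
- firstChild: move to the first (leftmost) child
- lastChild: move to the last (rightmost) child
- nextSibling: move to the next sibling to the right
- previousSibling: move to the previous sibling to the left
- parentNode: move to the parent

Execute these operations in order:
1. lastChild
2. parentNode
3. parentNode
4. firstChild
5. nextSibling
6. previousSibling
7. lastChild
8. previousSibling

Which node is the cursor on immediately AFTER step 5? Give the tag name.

Answer: header

Derivation:
After 1 (lastChild): header
After 2 (parentNode): button
After 3 (parentNode): button (no-op, stayed)
After 4 (firstChild): footer
After 5 (nextSibling): header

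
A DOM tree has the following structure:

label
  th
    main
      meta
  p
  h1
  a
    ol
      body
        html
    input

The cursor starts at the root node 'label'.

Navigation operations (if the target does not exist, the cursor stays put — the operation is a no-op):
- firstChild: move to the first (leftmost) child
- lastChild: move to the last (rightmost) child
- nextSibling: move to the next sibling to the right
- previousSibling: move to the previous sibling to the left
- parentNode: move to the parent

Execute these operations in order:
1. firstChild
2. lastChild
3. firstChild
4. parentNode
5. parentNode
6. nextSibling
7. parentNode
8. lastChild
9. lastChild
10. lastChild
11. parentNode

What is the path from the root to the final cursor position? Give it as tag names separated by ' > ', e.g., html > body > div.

Answer: label > a

Derivation:
After 1 (firstChild): th
After 2 (lastChild): main
After 3 (firstChild): meta
After 4 (parentNode): main
After 5 (parentNode): th
After 6 (nextSibling): p
After 7 (parentNode): label
After 8 (lastChild): a
After 9 (lastChild): input
After 10 (lastChild): input (no-op, stayed)
After 11 (parentNode): a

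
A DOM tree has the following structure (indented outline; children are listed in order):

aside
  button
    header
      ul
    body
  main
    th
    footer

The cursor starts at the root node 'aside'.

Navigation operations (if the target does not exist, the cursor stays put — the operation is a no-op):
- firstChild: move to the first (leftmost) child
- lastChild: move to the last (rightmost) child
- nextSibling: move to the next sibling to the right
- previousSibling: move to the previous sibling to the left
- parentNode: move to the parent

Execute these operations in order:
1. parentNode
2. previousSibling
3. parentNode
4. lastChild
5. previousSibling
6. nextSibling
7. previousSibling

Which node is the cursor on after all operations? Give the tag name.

After 1 (parentNode): aside (no-op, stayed)
After 2 (previousSibling): aside (no-op, stayed)
After 3 (parentNode): aside (no-op, stayed)
After 4 (lastChild): main
After 5 (previousSibling): button
After 6 (nextSibling): main
After 7 (previousSibling): button

Answer: button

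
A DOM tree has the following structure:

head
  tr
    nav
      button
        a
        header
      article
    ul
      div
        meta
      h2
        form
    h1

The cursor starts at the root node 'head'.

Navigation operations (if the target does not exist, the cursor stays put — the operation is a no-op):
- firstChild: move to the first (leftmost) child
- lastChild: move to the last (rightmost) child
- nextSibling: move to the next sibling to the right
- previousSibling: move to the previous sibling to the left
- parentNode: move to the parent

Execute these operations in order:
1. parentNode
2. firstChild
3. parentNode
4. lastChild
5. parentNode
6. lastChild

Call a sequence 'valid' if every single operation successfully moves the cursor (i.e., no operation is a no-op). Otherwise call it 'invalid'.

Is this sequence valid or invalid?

Answer: invalid

Derivation:
After 1 (parentNode): head (no-op, stayed)
After 2 (firstChild): tr
After 3 (parentNode): head
After 4 (lastChild): tr
After 5 (parentNode): head
After 6 (lastChild): tr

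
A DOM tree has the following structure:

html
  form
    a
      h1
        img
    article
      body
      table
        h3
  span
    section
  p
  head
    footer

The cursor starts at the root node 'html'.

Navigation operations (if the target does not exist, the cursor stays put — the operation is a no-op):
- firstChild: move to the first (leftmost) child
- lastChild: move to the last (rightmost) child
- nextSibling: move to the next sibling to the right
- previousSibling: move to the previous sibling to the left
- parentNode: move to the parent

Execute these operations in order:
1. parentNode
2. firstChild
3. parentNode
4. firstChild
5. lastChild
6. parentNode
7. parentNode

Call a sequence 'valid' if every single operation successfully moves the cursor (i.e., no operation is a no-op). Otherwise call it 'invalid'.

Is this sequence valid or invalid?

After 1 (parentNode): html (no-op, stayed)
After 2 (firstChild): form
After 3 (parentNode): html
After 4 (firstChild): form
After 5 (lastChild): article
After 6 (parentNode): form
After 7 (parentNode): html

Answer: invalid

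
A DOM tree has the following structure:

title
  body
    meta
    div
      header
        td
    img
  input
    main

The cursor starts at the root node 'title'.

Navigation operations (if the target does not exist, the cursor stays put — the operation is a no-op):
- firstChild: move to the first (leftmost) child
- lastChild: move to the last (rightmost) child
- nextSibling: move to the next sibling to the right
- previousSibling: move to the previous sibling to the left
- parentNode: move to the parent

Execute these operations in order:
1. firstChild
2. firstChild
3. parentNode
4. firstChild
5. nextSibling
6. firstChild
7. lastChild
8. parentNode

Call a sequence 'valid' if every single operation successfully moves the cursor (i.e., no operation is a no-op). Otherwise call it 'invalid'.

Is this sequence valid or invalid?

Answer: valid

Derivation:
After 1 (firstChild): body
After 2 (firstChild): meta
After 3 (parentNode): body
After 4 (firstChild): meta
After 5 (nextSibling): div
After 6 (firstChild): header
After 7 (lastChild): td
After 8 (parentNode): header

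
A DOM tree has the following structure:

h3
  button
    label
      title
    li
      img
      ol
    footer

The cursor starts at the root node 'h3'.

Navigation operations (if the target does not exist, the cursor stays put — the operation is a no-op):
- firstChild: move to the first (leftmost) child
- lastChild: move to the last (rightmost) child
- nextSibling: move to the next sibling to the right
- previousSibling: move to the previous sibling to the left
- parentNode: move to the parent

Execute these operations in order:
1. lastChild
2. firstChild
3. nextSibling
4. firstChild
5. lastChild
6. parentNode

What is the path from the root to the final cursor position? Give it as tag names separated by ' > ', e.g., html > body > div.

After 1 (lastChild): button
After 2 (firstChild): label
After 3 (nextSibling): li
After 4 (firstChild): img
After 5 (lastChild): img (no-op, stayed)
After 6 (parentNode): li

Answer: h3 > button > li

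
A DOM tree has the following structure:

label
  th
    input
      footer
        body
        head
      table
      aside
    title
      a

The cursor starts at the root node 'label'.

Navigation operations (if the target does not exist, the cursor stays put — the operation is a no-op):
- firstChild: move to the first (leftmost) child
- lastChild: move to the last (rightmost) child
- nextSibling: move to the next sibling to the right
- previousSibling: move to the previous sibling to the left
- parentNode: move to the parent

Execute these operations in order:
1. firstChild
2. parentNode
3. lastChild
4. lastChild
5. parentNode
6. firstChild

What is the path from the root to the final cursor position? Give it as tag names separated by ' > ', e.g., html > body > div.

After 1 (firstChild): th
After 2 (parentNode): label
After 3 (lastChild): th
After 4 (lastChild): title
After 5 (parentNode): th
After 6 (firstChild): input

Answer: label > th > input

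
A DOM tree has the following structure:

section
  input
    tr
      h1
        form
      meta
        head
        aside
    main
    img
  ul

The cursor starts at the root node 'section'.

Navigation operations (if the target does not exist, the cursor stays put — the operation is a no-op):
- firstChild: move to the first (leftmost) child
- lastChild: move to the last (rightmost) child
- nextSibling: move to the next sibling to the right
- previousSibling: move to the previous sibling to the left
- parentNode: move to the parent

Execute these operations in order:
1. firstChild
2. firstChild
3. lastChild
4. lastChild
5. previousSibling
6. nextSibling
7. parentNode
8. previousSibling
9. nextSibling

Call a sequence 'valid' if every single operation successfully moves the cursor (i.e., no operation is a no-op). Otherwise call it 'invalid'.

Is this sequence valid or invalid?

After 1 (firstChild): input
After 2 (firstChild): tr
After 3 (lastChild): meta
After 4 (lastChild): aside
After 5 (previousSibling): head
After 6 (nextSibling): aside
After 7 (parentNode): meta
After 8 (previousSibling): h1
After 9 (nextSibling): meta

Answer: valid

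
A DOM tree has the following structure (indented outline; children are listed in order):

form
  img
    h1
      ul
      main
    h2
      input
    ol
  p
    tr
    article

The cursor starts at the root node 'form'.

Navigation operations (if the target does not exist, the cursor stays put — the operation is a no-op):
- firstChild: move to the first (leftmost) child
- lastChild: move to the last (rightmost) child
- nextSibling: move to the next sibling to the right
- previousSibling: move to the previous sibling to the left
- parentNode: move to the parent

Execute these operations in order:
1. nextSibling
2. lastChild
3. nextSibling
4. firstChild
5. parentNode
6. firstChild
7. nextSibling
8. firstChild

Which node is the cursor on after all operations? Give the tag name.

Answer: article

Derivation:
After 1 (nextSibling): form (no-op, stayed)
After 2 (lastChild): p
After 3 (nextSibling): p (no-op, stayed)
After 4 (firstChild): tr
After 5 (parentNode): p
After 6 (firstChild): tr
After 7 (nextSibling): article
After 8 (firstChild): article (no-op, stayed)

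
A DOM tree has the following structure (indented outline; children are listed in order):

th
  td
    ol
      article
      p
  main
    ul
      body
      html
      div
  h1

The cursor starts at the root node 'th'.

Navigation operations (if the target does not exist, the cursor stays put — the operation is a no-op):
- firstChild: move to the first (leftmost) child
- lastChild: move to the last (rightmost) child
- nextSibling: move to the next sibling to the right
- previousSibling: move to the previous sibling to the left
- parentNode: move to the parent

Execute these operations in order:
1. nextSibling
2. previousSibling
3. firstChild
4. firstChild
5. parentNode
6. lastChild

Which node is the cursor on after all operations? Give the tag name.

Answer: ol

Derivation:
After 1 (nextSibling): th (no-op, stayed)
After 2 (previousSibling): th (no-op, stayed)
After 3 (firstChild): td
After 4 (firstChild): ol
After 5 (parentNode): td
After 6 (lastChild): ol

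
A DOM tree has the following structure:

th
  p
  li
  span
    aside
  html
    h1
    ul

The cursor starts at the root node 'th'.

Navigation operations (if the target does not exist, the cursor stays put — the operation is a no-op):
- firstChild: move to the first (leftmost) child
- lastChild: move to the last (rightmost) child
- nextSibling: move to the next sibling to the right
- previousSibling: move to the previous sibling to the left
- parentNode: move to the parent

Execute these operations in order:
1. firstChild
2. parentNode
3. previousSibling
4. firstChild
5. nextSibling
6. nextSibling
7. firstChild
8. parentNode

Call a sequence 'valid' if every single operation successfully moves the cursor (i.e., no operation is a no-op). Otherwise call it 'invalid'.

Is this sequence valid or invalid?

Answer: invalid

Derivation:
After 1 (firstChild): p
After 2 (parentNode): th
After 3 (previousSibling): th (no-op, stayed)
After 4 (firstChild): p
After 5 (nextSibling): li
After 6 (nextSibling): span
After 7 (firstChild): aside
After 8 (parentNode): span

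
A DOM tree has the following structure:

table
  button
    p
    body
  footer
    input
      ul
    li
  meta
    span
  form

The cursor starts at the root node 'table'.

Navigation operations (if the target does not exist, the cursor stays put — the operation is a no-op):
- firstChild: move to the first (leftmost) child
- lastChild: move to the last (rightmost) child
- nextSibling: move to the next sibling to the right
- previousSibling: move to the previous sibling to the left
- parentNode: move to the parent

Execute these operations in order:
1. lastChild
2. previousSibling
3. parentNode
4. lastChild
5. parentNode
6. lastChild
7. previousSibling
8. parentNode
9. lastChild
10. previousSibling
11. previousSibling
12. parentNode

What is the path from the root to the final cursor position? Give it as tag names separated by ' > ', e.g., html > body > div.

Answer: table

Derivation:
After 1 (lastChild): form
After 2 (previousSibling): meta
After 3 (parentNode): table
After 4 (lastChild): form
After 5 (parentNode): table
After 6 (lastChild): form
After 7 (previousSibling): meta
After 8 (parentNode): table
After 9 (lastChild): form
After 10 (previousSibling): meta
After 11 (previousSibling): footer
After 12 (parentNode): table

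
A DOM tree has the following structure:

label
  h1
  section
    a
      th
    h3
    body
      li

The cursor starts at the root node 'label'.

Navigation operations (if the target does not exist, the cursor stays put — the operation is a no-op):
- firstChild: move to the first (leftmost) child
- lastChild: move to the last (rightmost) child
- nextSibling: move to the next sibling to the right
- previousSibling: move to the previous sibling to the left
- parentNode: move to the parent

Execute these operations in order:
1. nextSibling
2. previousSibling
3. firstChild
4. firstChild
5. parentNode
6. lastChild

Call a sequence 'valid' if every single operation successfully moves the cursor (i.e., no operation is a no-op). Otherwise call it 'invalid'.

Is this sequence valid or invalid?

After 1 (nextSibling): label (no-op, stayed)
After 2 (previousSibling): label (no-op, stayed)
After 3 (firstChild): h1
After 4 (firstChild): h1 (no-op, stayed)
After 5 (parentNode): label
After 6 (lastChild): section

Answer: invalid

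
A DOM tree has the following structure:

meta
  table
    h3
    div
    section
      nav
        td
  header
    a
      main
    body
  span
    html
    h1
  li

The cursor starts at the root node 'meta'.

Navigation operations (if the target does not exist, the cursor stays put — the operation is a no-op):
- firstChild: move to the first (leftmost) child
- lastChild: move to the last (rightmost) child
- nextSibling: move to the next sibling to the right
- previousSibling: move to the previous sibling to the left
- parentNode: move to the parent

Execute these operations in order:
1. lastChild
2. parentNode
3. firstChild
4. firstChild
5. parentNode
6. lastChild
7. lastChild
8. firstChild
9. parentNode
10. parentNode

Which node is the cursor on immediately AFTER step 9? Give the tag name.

Answer: nav

Derivation:
After 1 (lastChild): li
After 2 (parentNode): meta
After 3 (firstChild): table
After 4 (firstChild): h3
After 5 (parentNode): table
After 6 (lastChild): section
After 7 (lastChild): nav
After 8 (firstChild): td
After 9 (parentNode): nav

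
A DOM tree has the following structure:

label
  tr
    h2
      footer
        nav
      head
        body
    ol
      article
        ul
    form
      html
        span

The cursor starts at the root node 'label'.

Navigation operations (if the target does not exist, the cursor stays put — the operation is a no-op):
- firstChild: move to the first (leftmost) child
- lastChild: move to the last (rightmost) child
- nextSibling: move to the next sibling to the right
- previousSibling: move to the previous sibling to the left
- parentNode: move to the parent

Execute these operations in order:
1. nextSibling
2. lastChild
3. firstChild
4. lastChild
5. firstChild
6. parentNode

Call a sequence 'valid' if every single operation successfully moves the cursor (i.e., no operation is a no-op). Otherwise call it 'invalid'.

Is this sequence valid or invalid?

Answer: invalid

Derivation:
After 1 (nextSibling): label (no-op, stayed)
After 2 (lastChild): tr
After 3 (firstChild): h2
After 4 (lastChild): head
After 5 (firstChild): body
After 6 (parentNode): head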